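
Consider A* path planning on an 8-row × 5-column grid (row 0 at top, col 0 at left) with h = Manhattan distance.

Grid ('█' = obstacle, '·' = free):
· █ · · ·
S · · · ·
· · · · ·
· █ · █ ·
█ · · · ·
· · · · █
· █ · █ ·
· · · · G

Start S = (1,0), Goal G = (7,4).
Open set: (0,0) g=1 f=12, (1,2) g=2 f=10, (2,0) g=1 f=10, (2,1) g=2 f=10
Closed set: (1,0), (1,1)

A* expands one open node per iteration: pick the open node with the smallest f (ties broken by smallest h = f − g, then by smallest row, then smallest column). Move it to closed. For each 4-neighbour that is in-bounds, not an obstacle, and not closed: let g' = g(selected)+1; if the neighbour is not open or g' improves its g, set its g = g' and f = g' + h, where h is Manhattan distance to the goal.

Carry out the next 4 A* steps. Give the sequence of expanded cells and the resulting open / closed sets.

order=[(1,2) → (1,3) → (1,4) → (2,4)]; open=[(0,0) g=1 f=12, (0,2) g=3 f=12, (0,3) g=4 f=12, (0,4) g=5 f=12, (2,0) g=1 f=10, (2,1) g=2 f=10, (2,2) g=3 f=10, (2,3) g=4 f=10, (3,4) g=6 f=10]; closed=[(1,0), (1,1), (1,2), (1,3), (1,4), (2,4)]

step 1: expand (1,2) (f=10, h=8) → closed; open now [(0,0) g=1 f=12, (0,2) g=3 f=12, (1,3) g=3 f=10, (2,0) g=1 f=10, (2,1) g=2 f=10, (2,2) g=3 f=10]
step 2: expand (1,3) (f=10, h=7) → closed; open now [(0,0) g=1 f=12, (0,2) g=3 f=12, (0,3) g=4 f=12, (1,4) g=4 f=10, (2,0) g=1 f=10, (2,1) g=2 f=10, (2,2) g=3 f=10, (2,3) g=4 f=10]
step 3: expand (1,4) (f=10, h=6) → closed; open now [(0,0) g=1 f=12, (0,2) g=3 f=12, (0,3) g=4 f=12, (0,4) g=5 f=12, (2,0) g=1 f=10, (2,1) g=2 f=10, (2,2) g=3 f=10, (2,3) g=4 f=10, (2,4) g=5 f=10]
step 4: expand (2,4) (f=10, h=5) → closed; open now [(0,0) g=1 f=12, (0,2) g=3 f=12, (0,3) g=4 f=12, (0,4) g=5 f=12, (2,0) g=1 f=10, (2,1) g=2 f=10, (2,2) g=3 f=10, (2,3) g=4 f=10, (3,4) g=6 f=10]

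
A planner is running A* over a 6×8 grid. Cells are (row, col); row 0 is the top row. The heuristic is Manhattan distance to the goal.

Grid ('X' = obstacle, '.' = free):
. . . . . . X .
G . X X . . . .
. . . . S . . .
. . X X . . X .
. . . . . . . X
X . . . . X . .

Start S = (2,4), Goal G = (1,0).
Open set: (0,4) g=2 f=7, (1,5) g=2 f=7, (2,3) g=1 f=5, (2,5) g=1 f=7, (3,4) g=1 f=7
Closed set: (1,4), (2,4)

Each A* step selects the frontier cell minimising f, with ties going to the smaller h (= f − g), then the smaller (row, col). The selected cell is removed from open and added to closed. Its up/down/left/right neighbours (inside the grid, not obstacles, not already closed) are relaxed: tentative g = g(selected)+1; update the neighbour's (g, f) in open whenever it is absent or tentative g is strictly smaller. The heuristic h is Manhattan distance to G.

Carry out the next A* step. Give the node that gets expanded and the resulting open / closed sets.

step 1: expand (2,3) (f=5, h=4) → closed; open now [(0,4) g=2 f=7, (1,5) g=2 f=7, (2,2) g=2 f=5, (2,5) g=1 f=7, (3,4) g=1 f=7]

expanded=(2,3); open=[(0,4) g=2 f=7, (1,5) g=2 f=7, (2,2) g=2 f=5, (2,5) g=1 f=7, (3,4) g=1 f=7]; closed=[(1,4), (2,3), (2,4)]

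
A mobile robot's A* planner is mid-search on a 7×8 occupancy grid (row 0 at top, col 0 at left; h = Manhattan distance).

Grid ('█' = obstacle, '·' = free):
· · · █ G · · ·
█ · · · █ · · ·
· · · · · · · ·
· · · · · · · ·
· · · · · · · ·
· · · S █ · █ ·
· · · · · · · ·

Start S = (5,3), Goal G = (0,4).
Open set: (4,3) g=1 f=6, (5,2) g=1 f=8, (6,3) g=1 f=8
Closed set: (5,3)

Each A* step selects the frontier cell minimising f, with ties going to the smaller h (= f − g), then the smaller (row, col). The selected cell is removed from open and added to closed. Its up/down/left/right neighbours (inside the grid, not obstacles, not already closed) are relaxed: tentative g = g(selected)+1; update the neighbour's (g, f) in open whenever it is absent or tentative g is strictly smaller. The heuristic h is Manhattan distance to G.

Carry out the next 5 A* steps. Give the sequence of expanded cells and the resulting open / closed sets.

step 1: expand (4,3) (f=6, h=5) → closed; open now [(3,3) g=2 f=6, (4,2) g=2 f=8, (4,4) g=2 f=6, (5,2) g=1 f=8, (6,3) g=1 f=8]
step 2: expand (3,3) (f=6, h=4) → closed; open now [(2,3) g=3 f=6, (3,2) g=3 f=8, (3,4) g=3 f=6, (4,2) g=2 f=8, (4,4) g=2 f=6, (5,2) g=1 f=8, (6,3) g=1 f=8]
step 3: expand (2,3) (f=6, h=3) → closed; open now [(1,3) g=4 f=6, (2,2) g=4 f=8, (2,4) g=4 f=6, (3,2) g=3 f=8, (3,4) g=3 f=6, (4,2) g=2 f=8, (4,4) g=2 f=6, (5,2) g=1 f=8, (6,3) g=1 f=8]
step 4: expand (1,3) (f=6, h=2) → closed; open now [(1,2) g=5 f=8, (2,2) g=4 f=8, (2,4) g=4 f=6, (3,2) g=3 f=8, (3,4) g=3 f=6, (4,2) g=2 f=8, (4,4) g=2 f=6, (5,2) g=1 f=8, (6,3) g=1 f=8]
step 5: expand (2,4) (f=6, h=2) → closed; open now [(1,2) g=5 f=8, (2,2) g=4 f=8, (2,5) g=5 f=8, (3,2) g=3 f=8, (3,4) g=3 f=6, (4,2) g=2 f=8, (4,4) g=2 f=6, (5,2) g=1 f=8, (6,3) g=1 f=8]

order=[(4,3) → (3,3) → (2,3) → (1,3) → (2,4)]; open=[(1,2) g=5 f=8, (2,2) g=4 f=8, (2,5) g=5 f=8, (3,2) g=3 f=8, (3,4) g=3 f=6, (4,2) g=2 f=8, (4,4) g=2 f=6, (5,2) g=1 f=8, (6,3) g=1 f=8]; closed=[(1,3), (2,3), (2,4), (3,3), (4,3), (5,3)]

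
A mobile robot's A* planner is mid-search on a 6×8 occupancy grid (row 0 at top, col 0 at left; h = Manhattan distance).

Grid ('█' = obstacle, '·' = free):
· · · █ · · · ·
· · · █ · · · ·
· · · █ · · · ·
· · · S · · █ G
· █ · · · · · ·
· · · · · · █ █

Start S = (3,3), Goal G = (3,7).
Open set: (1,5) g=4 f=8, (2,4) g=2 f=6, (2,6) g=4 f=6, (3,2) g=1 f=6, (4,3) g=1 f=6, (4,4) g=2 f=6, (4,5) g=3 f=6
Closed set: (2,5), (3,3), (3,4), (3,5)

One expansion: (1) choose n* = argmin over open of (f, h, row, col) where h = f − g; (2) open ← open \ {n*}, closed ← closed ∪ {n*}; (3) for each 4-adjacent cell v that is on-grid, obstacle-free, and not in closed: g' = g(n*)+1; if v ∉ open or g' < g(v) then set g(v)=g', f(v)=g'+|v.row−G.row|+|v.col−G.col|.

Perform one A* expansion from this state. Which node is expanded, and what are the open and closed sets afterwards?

step 1: expand (2,6) (f=6, h=2) → closed; open now [(1,5) g=4 f=8, (1,6) g=5 f=8, (2,4) g=2 f=6, (2,7) g=5 f=6, (3,2) g=1 f=6, (4,3) g=1 f=6, (4,4) g=2 f=6, (4,5) g=3 f=6]

expanded=(2,6); open=[(1,5) g=4 f=8, (1,6) g=5 f=8, (2,4) g=2 f=6, (2,7) g=5 f=6, (3,2) g=1 f=6, (4,3) g=1 f=6, (4,4) g=2 f=6, (4,5) g=3 f=6]; closed=[(2,5), (2,6), (3,3), (3,4), (3,5)]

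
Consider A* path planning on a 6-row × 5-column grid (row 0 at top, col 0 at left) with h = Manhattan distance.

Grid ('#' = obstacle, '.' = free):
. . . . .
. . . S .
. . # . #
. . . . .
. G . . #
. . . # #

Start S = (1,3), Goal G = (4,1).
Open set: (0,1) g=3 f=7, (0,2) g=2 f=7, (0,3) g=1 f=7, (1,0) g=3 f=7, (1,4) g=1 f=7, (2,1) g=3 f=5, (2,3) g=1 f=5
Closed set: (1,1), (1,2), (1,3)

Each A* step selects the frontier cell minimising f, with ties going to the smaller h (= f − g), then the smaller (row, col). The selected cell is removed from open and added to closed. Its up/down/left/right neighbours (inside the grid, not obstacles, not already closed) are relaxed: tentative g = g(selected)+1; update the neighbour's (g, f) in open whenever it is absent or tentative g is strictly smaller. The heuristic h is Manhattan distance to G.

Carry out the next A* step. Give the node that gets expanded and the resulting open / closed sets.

expanded=(2,1); open=[(0,1) g=3 f=7, (0,2) g=2 f=7, (0,3) g=1 f=7, (1,0) g=3 f=7, (1,4) g=1 f=7, (2,0) g=4 f=7, (2,3) g=1 f=5, (3,1) g=4 f=5]; closed=[(1,1), (1,2), (1,3), (2,1)]

step 1: expand (2,1) (f=5, h=2) → closed; open now [(0,1) g=3 f=7, (0,2) g=2 f=7, (0,3) g=1 f=7, (1,0) g=3 f=7, (1,4) g=1 f=7, (2,0) g=4 f=7, (2,3) g=1 f=5, (3,1) g=4 f=5]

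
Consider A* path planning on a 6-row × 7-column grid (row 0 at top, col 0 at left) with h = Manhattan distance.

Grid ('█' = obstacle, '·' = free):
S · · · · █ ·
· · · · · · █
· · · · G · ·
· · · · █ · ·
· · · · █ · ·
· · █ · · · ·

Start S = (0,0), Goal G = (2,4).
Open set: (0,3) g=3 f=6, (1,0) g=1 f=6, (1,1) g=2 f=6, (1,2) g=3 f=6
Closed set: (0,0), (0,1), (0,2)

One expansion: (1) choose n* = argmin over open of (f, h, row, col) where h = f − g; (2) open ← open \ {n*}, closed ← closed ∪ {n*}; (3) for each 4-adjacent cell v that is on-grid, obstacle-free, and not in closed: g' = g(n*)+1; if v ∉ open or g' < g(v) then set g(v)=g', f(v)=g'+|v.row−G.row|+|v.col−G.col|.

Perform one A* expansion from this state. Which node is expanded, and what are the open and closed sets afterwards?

expanded=(0,3); open=[(0,4) g=4 f=6, (1,0) g=1 f=6, (1,1) g=2 f=6, (1,2) g=3 f=6, (1,3) g=4 f=6]; closed=[(0,0), (0,1), (0,2), (0,3)]

step 1: expand (0,3) (f=6, h=3) → closed; open now [(0,4) g=4 f=6, (1,0) g=1 f=6, (1,1) g=2 f=6, (1,2) g=3 f=6, (1,3) g=4 f=6]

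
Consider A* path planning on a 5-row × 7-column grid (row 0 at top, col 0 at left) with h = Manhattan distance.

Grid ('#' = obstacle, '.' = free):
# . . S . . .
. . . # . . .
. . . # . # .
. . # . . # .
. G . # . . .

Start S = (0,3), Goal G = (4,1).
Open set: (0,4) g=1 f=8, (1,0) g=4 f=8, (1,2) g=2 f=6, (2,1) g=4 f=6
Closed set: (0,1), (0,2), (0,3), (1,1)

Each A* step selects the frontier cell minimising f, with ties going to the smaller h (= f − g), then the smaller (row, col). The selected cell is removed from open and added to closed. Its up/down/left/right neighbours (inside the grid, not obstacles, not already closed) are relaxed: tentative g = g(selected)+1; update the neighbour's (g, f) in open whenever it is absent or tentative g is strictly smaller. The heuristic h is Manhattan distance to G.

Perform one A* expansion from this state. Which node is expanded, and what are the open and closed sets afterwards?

expanded=(2,1); open=[(0,4) g=1 f=8, (1,0) g=4 f=8, (1,2) g=2 f=6, (2,0) g=5 f=8, (2,2) g=5 f=8, (3,1) g=5 f=6]; closed=[(0,1), (0,2), (0,3), (1,1), (2,1)]

step 1: expand (2,1) (f=6, h=2) → closed; open now [(0,4) g=1 f=8, (1,0) g=4 f=8, (1,2) g=2 f=6, (2,0) g=5 f=8, (2,2) g=5 f=8, (3,1) g=5 f=6]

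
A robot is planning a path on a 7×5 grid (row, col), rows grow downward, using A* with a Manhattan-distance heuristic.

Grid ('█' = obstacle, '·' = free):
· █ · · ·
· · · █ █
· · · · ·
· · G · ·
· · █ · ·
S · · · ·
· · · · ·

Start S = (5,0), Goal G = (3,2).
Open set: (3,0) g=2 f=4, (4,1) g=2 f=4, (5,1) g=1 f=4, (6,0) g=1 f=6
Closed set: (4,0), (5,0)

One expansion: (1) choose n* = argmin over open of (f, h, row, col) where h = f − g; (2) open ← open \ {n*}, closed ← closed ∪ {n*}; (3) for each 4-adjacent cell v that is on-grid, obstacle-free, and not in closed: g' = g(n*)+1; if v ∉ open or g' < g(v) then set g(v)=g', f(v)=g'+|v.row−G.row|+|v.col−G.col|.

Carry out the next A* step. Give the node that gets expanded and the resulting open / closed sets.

expanded=(3,0); open=[(2,0) g=3 f=6, (3,1) g=3 f=4, (4,1) g=2 f=4, (5,1) g=1 f=4, (6,0) g=1 f=6]; closed=[(3,0), (4,0), (5,0)]

step 1: expand (3,0) (f=4, h=2) → closed; open now [(2,0) g=3 f=6, (3,1) g=3 f=4, (4,1) g=2 f=4, (5,1) g=1 f=4, (6,0) g=1 f=6]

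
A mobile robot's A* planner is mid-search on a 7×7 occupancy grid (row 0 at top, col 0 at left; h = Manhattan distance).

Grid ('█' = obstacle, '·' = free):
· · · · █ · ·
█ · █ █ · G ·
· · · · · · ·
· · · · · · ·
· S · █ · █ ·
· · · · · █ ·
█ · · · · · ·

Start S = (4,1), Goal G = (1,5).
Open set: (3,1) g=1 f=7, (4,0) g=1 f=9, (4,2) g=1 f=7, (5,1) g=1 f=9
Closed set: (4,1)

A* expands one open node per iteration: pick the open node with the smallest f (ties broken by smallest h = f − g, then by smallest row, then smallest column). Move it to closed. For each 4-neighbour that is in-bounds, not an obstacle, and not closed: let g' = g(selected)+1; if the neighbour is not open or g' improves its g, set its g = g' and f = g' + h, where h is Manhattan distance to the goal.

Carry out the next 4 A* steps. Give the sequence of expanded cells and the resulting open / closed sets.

order=[(3,1) → (2,1) → (1,1) → (2,2)]; open=[(0,1) g=4 f=9, (2,0) g=3 f=9, (2,3) g=4 f=7, (3,0) g=2 f=9, (3,2) g=2 f=7, (4,0) g=1 f=9, (4,2) g=1 f=7, (5,1) g=1 f=9]; closed=[(1,1), (2,1), (2,2), (3,1), (4,1)]

step 1: expand (3,1) (f=7, h=6) → closed; open now [(2,1) g=2 f=7, (3,0) g=2 f=9, (3,2) g=2 f=7, (4,0) g=1 f=9, (4,2) g=1 f=7, (5,1) g=1 f=9]
step 2: expand (2,1) (f=7, h=5) → closed; open now [(1,1) g=3 f=7, (2,0) g=3 f=9, (2,2) g=3 f=7, (3,0) g=2 f=9, (3,2) g=2 f=7, (4,0) g=1 f=9, (4,2) g=1 f=7, (5,1) g=1 f=9]
step 3: expand (1,1) (f=7, h=4) → closed; open now [(0,1) g=4 f=9, (2,0) g=3 f=9, (2,2) g=3 f=7, (3,0) g=2 f=9, (3,2) g=2 f=7, (4,0) g=1 f=9, (4,2) g=1 f=7, (5,1) g=1 f=9]
step 4: expand (2,2) (f=7, h=4) → closed; open now [(0,1) g=4 f=9, (2,0) g=3 f=9, (2,3) g=4 f=7, (3,0) g=2 f=9, (3,2) g=2 f=7, (4,0) g=1 f=9, (4,2) g=1 f=7, (5,1) g=1 f=9]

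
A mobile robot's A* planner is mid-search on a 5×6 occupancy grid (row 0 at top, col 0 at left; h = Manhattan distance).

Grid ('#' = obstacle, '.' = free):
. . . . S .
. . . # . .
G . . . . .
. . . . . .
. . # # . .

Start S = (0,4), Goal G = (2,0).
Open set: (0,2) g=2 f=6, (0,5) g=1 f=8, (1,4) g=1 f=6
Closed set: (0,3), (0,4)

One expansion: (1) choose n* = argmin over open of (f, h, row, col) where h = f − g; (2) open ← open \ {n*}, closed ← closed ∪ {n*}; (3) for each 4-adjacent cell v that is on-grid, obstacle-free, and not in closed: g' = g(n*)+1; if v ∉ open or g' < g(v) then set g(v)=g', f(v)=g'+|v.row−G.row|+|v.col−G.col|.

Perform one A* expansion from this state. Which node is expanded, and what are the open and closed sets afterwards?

step 1: expand (0,2) (f=6, h=4) → closed; open now [(0,1) g=3 f=6, (0,5) g=1 f=8, (1,2) g=3 f=6, (1,4) g=1 f=6]

expanded=(0,2); open=[(0,1) g=3 f=6, (0,5) g=1 f=8, (1,2) g=3 f=6, (1,4) g=1 f=6]; closed=[(0,2), (0,3), (0,4)]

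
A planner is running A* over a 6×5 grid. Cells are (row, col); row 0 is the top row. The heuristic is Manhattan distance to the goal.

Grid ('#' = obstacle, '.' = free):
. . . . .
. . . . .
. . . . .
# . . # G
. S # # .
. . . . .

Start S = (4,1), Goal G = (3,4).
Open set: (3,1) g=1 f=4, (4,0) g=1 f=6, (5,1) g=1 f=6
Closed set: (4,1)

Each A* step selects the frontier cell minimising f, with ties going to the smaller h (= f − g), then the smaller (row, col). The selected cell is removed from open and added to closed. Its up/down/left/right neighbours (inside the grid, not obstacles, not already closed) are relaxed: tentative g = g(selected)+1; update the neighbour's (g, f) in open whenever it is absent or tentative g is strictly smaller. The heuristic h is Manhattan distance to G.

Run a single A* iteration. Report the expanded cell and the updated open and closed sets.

expanded=(3,1); open=[(2,1) g=2 f=6, (3,2) g=2 f=4, (4,0) g=1 f=6, (5,1) g=1 f=6]; closed=[(3,1), (4,1)]

step 1: expand (3,1) (f=4, h=3) → closed; open now [(2,1) g=2 f=6, (3,2) g=2 f=4, (4,0) g=1 f=6, (5,1) g=1 f=6]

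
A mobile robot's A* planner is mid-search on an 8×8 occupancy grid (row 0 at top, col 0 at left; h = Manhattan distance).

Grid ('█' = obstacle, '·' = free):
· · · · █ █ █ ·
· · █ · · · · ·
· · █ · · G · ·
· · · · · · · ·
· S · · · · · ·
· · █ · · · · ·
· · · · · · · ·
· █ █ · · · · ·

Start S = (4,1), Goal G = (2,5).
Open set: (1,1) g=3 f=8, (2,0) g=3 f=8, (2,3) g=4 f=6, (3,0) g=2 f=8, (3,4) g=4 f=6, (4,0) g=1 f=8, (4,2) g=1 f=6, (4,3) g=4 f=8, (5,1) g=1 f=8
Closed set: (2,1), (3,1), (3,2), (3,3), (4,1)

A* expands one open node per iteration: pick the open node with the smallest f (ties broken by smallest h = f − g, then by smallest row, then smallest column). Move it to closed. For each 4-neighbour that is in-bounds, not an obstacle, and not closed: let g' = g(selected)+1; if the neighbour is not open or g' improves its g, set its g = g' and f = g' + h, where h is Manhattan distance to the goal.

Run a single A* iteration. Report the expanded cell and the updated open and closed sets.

step 1: expand (2,3) (f=6, h=2) → closed; open now [(1,1) g=3 f=8, (1,3) g=5 f=8, (2,0) g=3 f=8, (2,4) g=5 f=6, (3,0) g=2 f=8, (3,4) g=4 f=6, (4,0) g=1 f=8, (4,2) g=1 f=6, (4,3) g=4 f=8, (5,1) g=1 f=8]

expanded=(2,3); open=[(1,1) g=3 f=8, (1,3) g=5 f=8, (2,0) g=3 f=8, (2,4) g=5 f=6, (3,0) g=2 f=8, (3,4) g=4 f=6, (4,0) g=1 f=8, (4,2) g=1 f=6, (4,3) g=4 f=8, (5,1) g=1 f=8]; closed=[(2,1), (2,3), (3,1), (3,2), (3,3), (4,1)]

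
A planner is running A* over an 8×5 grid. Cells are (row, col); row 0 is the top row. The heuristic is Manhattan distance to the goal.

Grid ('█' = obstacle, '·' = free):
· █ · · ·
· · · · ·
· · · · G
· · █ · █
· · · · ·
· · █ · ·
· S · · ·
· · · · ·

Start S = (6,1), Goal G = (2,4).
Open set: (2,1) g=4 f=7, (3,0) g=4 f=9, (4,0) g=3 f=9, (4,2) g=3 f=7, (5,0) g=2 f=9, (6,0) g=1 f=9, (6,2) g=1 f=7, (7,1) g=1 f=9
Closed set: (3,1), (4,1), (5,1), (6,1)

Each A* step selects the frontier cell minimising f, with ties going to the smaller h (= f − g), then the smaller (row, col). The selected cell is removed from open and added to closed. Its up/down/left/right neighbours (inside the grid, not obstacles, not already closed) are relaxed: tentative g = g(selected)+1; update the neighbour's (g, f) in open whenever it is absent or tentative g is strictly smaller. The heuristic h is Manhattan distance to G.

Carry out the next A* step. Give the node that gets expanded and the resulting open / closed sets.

expanded=(2,1); open=[(1,1) g=5 f=9, (2,0) g=5 f=9, (2,2) g=5 f=7, (3,0) g=4 f=9, (4,0) g=3 f=9, (4,2) g=3 f=7, (5,0) g=2 f=9, (6,0) g=1 f=9, (6,2) g=1 f=7, (7,1) g=1 f=9]; closed=[(2,1), (3,1), (4,1), (5,1), (6,1)]

step 1: expand (2,1) (f=7, h=3) → closed; open now [(1,1) g=5 f=9, (2,0) g=5 f=9, (2,2) g=5 f=7, (3,0) g=4 f=9, (4,0) g=3 f=9, (4,2) g=3 f=7, (5,0) g=2 f=9, (6,0) g=1 f=9, (6,2) g=1 f=7, (7,1) g=1 f=9]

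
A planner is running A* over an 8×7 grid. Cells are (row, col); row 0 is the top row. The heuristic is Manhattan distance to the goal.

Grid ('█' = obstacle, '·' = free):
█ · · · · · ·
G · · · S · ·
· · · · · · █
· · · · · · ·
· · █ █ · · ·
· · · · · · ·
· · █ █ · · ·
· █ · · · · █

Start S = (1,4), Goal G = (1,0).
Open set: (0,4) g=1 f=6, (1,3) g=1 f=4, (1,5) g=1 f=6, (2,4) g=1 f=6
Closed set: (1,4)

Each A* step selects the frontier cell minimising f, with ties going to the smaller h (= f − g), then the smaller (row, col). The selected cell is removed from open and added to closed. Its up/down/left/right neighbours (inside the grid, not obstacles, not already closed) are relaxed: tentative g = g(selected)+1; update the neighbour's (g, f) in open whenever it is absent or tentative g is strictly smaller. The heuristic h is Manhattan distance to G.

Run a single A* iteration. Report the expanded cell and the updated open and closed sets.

step 1: expand (1,3) (f=4, h=3) → closed; open now [(0,3) g=2 f=6, (0,4) g=1 f=6, (1,2) g=2 f=4, (1,5) g=1 f=6, (2,3) g=2 f=6, (2,4) g=1 f=6]

expanded=(1,3); open=[(0,3) g=2 f=6, (0,4) g=1 f=6, (1,2) g=2 f=4, (1,5) g=1 f=6, (2,3) g=2 f=6, (2,4) g=1 f=6]; closed=[(1,3), (1,4)]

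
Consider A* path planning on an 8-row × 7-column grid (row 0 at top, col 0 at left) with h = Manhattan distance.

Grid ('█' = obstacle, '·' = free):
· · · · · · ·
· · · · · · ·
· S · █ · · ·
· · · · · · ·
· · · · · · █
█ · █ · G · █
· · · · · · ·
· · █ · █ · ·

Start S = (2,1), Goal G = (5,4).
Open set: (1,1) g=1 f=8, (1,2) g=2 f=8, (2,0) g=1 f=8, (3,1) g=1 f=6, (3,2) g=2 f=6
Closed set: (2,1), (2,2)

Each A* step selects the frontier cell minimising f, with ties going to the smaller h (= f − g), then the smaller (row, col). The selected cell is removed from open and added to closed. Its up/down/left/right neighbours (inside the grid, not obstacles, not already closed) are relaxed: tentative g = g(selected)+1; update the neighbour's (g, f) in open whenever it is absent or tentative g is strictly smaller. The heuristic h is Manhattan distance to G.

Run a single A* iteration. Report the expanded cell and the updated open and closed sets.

step 1: expand (3,2) (f=6, h=4) → closed; open now [(1,1) g=1 f=8, (1,2) g=2 f=8, (2,0) g=1 f=8, (3,1) g=1 f=6, (3,3) g=3 f=6, (4,2) g=3 f=6]

expanded=(3,2); open=[(1,1) g=1 f=8, (1,2) g=2 f=8, (2,0) g=1 f=8, (3,1) g=1 f=6, (3,3) g=3 f=6, (4,2) g=3 f=6]; closed=[(2,1), (2,2), (3,2)]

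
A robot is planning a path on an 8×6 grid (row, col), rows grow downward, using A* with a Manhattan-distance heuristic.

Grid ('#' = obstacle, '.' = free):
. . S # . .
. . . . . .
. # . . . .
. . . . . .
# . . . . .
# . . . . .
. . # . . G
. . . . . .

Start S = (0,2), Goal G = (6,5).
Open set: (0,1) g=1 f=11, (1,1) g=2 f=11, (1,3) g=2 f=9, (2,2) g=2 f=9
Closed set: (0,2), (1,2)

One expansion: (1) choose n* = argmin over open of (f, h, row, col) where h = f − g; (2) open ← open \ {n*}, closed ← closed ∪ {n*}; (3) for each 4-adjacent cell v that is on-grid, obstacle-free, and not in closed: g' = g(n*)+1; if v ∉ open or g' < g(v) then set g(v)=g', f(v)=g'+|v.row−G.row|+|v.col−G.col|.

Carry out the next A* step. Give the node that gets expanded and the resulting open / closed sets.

expanded=(1,3); open=[(0,1) g=1 f=11, (1,1) g=2 f=11, (1,4) g=3 f=9, (2,2) g=2 f=9, (2,3) g=3 f=9]; closed=[(0,2), (1,2), (1,3)]

step 1: expand (1,3) (f=9, h=7) → closed; open now [(0,1) g=1 f=11, (1,1) g=2 f=11, (1,4) g=3 f=9, (2,2) g=2 f=9, (2,3) g=3 f=9]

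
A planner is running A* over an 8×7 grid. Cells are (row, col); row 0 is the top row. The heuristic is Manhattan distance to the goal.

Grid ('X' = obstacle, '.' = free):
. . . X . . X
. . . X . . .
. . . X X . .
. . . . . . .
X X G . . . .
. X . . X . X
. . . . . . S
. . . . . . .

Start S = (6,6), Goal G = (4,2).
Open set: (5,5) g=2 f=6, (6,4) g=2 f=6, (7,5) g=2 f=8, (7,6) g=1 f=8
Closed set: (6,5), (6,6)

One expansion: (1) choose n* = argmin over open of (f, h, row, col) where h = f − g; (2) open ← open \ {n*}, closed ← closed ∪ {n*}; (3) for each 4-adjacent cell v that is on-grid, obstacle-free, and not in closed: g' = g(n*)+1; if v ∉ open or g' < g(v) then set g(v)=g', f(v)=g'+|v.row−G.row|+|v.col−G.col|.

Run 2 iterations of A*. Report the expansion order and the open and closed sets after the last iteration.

order=[(5,5) → (4,5)]; open=[(3,5) g=4 f=8, (4,4) g=4 f=6, (4,6) g=4 f=8, (6,4) g=2 f=6, (7,5) g=2 f=8, (7,6) g=1 f=8]; closed=[(4,5), (5,5), (6,5), (6,6)]

step 1: expand (5,5) (f=6, h=4) → closed; open now [(4,5) g=3 f=6, (6,4) g=2 f=6, (7,5) g=2 f=8, (7,6) g=1 f=8]
step 2: expand (4,5) (f=6, h=3) → closed; open now [(3,5) g=4 f=8, (4,4) g=4 f=6, (4,6) g=4 f=8, (6,4) g=2 f=6, (7,5) g=2 f=8, (7,6) g=1 f=8]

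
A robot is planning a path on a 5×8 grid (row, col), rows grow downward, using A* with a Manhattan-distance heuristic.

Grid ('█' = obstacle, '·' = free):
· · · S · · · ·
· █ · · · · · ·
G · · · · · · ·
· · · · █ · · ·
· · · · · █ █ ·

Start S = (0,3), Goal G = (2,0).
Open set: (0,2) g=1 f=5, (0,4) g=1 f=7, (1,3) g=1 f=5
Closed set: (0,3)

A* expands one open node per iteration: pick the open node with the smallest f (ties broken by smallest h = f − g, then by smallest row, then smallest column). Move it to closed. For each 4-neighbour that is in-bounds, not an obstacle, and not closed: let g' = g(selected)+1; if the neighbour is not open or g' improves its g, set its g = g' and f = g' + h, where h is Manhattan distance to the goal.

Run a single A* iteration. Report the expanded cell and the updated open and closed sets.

step 1: expand (0,2) (f=5, h=4) → closed; open now [(0,1) g=2 f=5, (0,4) g=1 f=7, (1,2) g=2 f=5, (1,3) g=1 f=5]

expanded=(0,2); open=[(0,1) g=2 f=5, (0,4) g=1 f=7, (1,2) g=2 f=5, (1,3) g=1 f=5]; closed=[(0,2), (0,3)]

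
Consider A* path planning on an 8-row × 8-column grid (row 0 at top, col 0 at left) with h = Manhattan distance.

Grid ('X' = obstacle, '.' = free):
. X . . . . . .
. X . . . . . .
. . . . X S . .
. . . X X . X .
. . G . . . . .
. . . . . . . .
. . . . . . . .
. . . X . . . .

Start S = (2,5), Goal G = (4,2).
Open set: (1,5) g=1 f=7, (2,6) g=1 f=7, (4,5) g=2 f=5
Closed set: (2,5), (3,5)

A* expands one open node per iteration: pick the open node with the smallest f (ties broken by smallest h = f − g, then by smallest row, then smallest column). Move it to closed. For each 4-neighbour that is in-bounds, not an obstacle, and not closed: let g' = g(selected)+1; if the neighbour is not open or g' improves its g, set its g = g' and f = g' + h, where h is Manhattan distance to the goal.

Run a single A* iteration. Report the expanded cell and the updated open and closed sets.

step 1: expand (4,5) (f=5, h=3) → closed; open now [(1,5) g=1 f=7, (2,6) g=1 f=7, (4,4) g=3 f=5, (4,6) g=3 f=7, (5,5) g=3 f=7]

expanded=(4,5); open=[(1,5) g=1 f=7, (2,6) g=1 f=7, (4,4) g=3 f=5, (4,6) g=3 f=7, (5,5) g=3 f=7]; closed=[(2,5), (3,5), (4,5)]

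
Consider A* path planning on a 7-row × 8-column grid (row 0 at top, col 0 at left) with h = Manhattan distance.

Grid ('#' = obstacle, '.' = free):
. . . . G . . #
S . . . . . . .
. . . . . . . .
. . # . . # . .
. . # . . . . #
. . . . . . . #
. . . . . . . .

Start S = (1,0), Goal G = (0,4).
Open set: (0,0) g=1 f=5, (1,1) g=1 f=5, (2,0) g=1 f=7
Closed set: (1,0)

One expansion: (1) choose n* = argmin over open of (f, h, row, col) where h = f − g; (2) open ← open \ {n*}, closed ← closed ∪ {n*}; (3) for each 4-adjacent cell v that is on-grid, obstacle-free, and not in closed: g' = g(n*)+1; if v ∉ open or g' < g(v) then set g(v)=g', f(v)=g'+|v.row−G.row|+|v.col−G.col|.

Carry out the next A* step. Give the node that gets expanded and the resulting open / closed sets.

step 1: expand (0,0) (f=5, h=4) → closed; open now [(0,1) g=2 f=5, (1,1) g=1 f=5, (2,0) g=1 f=7]

expanded=(0,0); open=[(0,1) g=2 f=5, (1,1) g=1 f=5, (2,0) g=1 f=7]; closed=[(0,0), (1,0)]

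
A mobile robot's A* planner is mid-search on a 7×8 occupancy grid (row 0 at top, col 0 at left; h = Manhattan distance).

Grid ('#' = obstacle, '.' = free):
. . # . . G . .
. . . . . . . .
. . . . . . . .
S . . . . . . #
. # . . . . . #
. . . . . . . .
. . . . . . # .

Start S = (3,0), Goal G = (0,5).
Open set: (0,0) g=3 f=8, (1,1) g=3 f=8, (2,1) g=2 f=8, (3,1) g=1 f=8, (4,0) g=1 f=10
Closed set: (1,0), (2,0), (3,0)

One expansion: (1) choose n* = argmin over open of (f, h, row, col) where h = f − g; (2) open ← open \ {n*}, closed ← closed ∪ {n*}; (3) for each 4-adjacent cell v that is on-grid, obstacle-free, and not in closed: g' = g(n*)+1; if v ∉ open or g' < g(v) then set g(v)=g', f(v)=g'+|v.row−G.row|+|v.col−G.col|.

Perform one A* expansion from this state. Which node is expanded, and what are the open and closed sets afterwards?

step 1: expand (0,0) (f=8, h=5) → closed; open now [(0,1) g=4 f=8, (1,1) g=3 f=8, (2,1) g=2 f=8, (3,1) g=1 f=8, (4,0) g=1 f=10]

expanded=(0,0); open=[(0,1) g=4 f=8, (1,1) g=3 f=8, (2,1) g=2 f=8, (3,1) g=1 f=8, (4,0) g=1 f=10]; closed=[(0,0), (1,0), (2,0), (3,0)]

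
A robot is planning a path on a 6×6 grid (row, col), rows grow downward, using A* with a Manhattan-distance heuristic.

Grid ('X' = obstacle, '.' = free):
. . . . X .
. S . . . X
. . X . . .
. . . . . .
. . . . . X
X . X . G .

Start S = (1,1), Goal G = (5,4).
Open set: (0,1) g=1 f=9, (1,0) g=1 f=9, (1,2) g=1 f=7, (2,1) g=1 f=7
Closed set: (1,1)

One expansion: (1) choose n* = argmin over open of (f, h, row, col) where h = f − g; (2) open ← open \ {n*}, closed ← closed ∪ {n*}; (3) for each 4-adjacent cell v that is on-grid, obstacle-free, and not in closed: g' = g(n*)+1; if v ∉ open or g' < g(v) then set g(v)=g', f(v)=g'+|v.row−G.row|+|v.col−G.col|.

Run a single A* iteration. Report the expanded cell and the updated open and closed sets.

step 1: expand (1,2) (f=7, h=6) → closed; open now [(0,1) g=1 f=9, (0,2) g=2 f=9, (1,0) g=1 f=9, (1,3) g=2 f=7, (2,1) g=1 f=7]

expanded=(1,2); open=[(0,1) g=1 f=9, (0,2) g=2 f=9, (1,0) g=1 f=9, (1,3) g=2 f=7, (2,1) g=1 f=7]; closed=[(1,1), (1,2)]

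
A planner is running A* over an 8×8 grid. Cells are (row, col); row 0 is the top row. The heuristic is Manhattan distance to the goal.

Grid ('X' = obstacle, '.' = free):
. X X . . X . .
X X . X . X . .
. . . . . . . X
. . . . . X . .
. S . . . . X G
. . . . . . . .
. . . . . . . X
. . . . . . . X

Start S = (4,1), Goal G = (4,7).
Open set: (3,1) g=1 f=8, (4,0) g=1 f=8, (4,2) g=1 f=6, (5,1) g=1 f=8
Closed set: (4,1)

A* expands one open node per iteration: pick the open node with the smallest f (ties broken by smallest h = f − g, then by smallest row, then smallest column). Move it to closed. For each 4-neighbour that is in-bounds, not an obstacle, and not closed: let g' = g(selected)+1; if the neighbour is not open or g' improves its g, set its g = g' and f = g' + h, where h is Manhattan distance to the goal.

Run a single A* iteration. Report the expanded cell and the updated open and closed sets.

step 1: expand (4,2) (f=6, h=5) → closed; open now [(3,1) g=1 f=8, (3,2) g=2 f=8, (4,0) g=1 f=8, (4,3) g=2 f=6, (5,1) g=1 f=8, (5,2) g=2 f=8]

expanded=(4,2); open=[(3,1) g=1 f=8, (3,2) g=2 f=8, (4,0) g=1 f=8, (4,3) g=2 f=6, (5,1) g=1 f=8, (5,2) g=2 f=8]; closed=[(4,1), (4,2)]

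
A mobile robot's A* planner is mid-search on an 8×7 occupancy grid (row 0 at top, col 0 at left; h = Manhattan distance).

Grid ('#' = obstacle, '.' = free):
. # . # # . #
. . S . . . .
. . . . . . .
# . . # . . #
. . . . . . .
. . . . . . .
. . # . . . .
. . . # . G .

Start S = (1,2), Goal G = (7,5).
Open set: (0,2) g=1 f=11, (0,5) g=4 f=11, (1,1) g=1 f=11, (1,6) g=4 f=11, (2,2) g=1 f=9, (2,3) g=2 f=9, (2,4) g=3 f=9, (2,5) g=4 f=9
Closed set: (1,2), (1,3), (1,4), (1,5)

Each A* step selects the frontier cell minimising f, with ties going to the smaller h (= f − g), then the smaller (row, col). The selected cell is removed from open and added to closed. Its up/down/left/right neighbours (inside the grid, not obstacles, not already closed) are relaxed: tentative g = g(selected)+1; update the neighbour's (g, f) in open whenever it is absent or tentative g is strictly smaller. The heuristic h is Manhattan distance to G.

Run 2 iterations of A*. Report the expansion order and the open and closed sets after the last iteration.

step 1: expand (2,5) (f=9, h=5) → closed; open now [(0,2) g=1 f=11, (0,5) g=4 f=11, (1,1) g=1 f=11, (1,6) g=4 f=11, (2,2) g=1 f=9, (2,3) g=2 f=9, (2,4) g=3 f=9, (2,6) g=5 f=11, (3,5) g=5 f=9]
step 2: expand (3,5) (f=9, h=4) → closed; open now [(0,2) g=1 f=11, (0,5) g=4 f=11, (1,1) g=1 f=11, (1,6) g=4 f=11, (2,2) g=1 f=9, (2,3) g=2 f=9, (2,4) g=3 f=9, (2,6) g=5 f=11, (3,4) g=6 f=11, (4,5) g=6 f=9]

order=[(2,5) → (3,5)]; open=[(0,2) g=1 f=11, (0,5) g=4 f=11, (1,1) g=1 f=11, (1,6) g=4 f=11, (2,2) g=1 f=9, (2,3) g=2 f=9, (2,4) g=3 f=9, (2,6) g=5 f=11, (3,4) g=6 f=11, (4,5) g=6 f=9]; closed=[(1,2), (1,3), (1,4), (1,5), (2,5), (3,5)]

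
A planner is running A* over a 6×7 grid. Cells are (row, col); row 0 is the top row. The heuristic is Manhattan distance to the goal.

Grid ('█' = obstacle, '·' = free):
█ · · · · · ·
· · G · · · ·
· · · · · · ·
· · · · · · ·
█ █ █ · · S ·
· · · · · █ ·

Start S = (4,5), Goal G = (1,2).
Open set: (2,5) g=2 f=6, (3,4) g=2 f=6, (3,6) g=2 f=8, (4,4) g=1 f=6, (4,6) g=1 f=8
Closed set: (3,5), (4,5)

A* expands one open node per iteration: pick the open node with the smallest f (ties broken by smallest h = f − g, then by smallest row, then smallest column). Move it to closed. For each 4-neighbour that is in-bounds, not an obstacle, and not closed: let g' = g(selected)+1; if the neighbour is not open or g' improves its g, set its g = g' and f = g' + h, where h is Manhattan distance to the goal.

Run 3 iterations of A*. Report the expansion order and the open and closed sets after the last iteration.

step 1: expand (2,5) (f=6, h=4) → closed; open now [(1,5) g=3 f=6, (2,4) g=3 f=6, (2,6) g=3 f=8, (3,4) g=2 f=6, (3,6) g=2 f=8, (4,4) g=1 f=6, (4,6) g=1 f=8]
step 2: expand (1,5) (f=6, h=3) → closed; open now [(0,5) g=4 f=8, (1,4) g=4 f=6, (1,6) g=4 f=8, (2,4) g=3 f=6, (2,6) g=3 f=8, (3,4) g=2 f=6, (3,6) g=2 f=8, (4,4) g=1 f=6, (4,6) g=1 f=8]
step 3: expand (1,4) (f=6, h=2) → closed; open now [(0,4) g=5 f=8, (0,5) g=4 f=8, (1,3) g=5 f=6, (1,6) g=4 f=8, (2,4) g=3 f=6, (2,6) g=3 f=8, (3,4) g=2 f=6, (3,6) g=2 f=8, (4,4) g=1 f=6, (4,6) g=1 f=8]

order=[(2,5) → (1,5) → (1,4)]; open=[(0,4) g=5 f=8, (0,5) g=4 f=8, (1,3) g=5 f=6, (1,6) g=4 f=8, (2,4) g=3 f=6, (2,6) g=3 f=8, (3,4) g=2 f=6, (3,6) g=2 f=8, (4,4) g=1 f=6, (4,6) g=1 f=8]; closed=[(1,4), (1,5), (2,5), (3,5), (4,5)]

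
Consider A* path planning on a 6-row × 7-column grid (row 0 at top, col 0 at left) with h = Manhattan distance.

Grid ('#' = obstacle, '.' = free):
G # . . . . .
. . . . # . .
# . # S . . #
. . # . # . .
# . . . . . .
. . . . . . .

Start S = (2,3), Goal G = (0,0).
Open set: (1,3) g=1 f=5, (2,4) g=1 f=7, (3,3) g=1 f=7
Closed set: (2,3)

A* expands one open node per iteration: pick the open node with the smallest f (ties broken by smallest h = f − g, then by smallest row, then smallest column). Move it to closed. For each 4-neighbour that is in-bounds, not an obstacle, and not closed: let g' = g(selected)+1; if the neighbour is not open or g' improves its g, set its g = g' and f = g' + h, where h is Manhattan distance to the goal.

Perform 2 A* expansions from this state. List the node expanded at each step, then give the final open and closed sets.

step 1: expand (1,3) (f=5, h=4) → closed; open now [(0,3) g=2 f=5, (1,2) g=2 f=5, (2,4) g=1 f=7, (3,3) g=1 f=7]
step 2: expand (0,3) (f=5, h=3) → closed; open now [(0,2) g=3 f=5, (0,4) g=3 f=7, (1,2) g=2 f=5, (2,4) g=1 f=7, (3,3) g=1 f=7]

order=[(1,3) → (0,3)]; open=[(0,2) g=3 f=5, (0,4) g=3 f=7, (1,2) g=2 f=5, (2,4) g=1 f=7, (3,3) g=1 f=7]; closed=[(0,3), (1,3), (2,3)]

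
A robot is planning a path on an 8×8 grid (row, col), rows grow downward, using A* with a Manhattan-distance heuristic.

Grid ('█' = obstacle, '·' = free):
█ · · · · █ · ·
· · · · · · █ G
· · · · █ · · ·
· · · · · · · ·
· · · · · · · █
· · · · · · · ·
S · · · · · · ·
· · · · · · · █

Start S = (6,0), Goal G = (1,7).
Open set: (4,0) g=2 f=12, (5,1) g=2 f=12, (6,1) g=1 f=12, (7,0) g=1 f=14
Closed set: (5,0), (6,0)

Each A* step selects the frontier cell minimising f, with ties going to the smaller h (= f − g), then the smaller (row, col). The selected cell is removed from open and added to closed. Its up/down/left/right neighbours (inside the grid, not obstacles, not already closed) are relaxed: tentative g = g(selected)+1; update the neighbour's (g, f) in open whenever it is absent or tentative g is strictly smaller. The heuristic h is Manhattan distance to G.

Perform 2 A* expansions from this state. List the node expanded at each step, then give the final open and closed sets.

order=[(4,0) → (3,0)]; open=[(2,0) g=4 f=12, (3,1) g=4 f=12, (4,1) g=3 f=12, (5,1) g=2 f=12, (6,1) g=1 f=12, (7,0) g=1 f=14]; closed=[(3,0), (4,0), (5,0), (6,0)]

step 1: expand (4,0) (f=12, h=10) → closed; open now [(3,0) g=3 f=12, (4,1) g=3 f=12, (5,1) g=2 f=12, (6,1) g=1 f=12, (7,0) g=1 f=14]
step 2: expand (3,0) (f=12, h=9) → closed; open now [(2,0) g=4 f=12, (3,1) g=4 f=12, (4,1) g=3 f=12, (5,1) g=2 f=12, (6,1) g=1 f=12, (7,0) g=1 f=14]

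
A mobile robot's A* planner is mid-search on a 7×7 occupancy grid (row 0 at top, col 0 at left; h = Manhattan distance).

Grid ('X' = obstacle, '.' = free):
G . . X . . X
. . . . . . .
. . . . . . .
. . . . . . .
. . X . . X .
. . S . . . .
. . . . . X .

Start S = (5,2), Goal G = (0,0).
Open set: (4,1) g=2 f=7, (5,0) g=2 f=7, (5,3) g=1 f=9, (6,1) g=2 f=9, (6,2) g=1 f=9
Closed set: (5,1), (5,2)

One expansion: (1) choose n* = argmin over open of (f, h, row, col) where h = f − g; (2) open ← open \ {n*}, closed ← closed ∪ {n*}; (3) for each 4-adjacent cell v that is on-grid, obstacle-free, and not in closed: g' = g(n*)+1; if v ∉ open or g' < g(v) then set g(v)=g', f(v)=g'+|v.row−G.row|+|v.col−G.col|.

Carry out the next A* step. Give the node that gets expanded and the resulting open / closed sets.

expanded=(4,1); open=[(3,1) g=3 f=7, (4,0) g=3 f=7, (5,0) g=2 f=7, (5,3) g=1 f=9, (6,1) g=2 f=9, (6,2) g=1 f=9]; closed=[(4,1), (5,1), (5,2)]

step 1: expand (4,1) (f=7, h=5) → closed; open now [(3,1) g=3 f=7, (4,0) g=3 f=7, (5,0) g=2 f=7, (5,3) g=1 f=9, (6,1) g=2 f=9, (6,2) g=1 f=9]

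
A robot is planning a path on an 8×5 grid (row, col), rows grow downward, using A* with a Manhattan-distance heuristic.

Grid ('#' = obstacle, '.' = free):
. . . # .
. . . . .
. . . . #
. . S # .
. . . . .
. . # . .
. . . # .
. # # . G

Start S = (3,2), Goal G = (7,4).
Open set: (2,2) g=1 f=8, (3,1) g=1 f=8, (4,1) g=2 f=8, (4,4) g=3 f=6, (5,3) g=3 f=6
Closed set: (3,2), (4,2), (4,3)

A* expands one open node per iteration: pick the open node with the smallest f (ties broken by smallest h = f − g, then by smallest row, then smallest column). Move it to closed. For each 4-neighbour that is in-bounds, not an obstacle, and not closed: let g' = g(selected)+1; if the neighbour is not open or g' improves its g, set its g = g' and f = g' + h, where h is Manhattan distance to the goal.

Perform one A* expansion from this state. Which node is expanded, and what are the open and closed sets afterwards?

step 1: expand (4,4) (f=6, h=3) → closed; open now [(2,2) g=1 f=8, (3,1) g=1 f=8, (3,4) g=4 f=8, (4,1) g=2 f=8, (5,3) g=3 f=6, (5,4) g=4 f=6]

expanded=(4,4); open=[(2,2) g=1 f=8, (3,1) g=1 f=8, (3,4) g=4 f=8, (4,1) g=2 f=8, (5,3) g=3 f=6, (5,4) g=4 f=6]; closed=[(3,2), (4,2), (4,3), (4,4)]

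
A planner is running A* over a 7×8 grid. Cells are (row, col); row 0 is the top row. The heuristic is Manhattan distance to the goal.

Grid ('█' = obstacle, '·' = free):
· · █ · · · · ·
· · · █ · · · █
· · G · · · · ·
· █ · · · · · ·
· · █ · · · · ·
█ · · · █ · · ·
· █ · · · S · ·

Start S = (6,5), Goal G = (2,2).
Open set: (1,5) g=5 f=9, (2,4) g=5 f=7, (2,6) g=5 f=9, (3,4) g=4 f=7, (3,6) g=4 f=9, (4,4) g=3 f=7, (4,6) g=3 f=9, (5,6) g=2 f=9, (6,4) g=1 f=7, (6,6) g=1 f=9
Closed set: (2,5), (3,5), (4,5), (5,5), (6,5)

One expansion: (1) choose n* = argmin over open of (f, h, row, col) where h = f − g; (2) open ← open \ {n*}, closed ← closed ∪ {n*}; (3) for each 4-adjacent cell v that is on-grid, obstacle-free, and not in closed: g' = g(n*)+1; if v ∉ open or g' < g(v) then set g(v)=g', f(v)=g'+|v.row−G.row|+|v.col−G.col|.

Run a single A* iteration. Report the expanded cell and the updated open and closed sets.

step 1: expand (2,4) (f=7, h=2) → closed; open now [(1,4) g=6 f=9, (1,5) g=5 f=9, (2,3) g=6 f=7, (2,6) g=5 f=9, (3,4) g=4 f=7, (3,6) g=4 f=9, (4,4) g=3 f=7, (4,6) g=3 f=9, (5,6) g=2 f=9, (6,4) g=1 f=7, (6,6) g=1 f=9]

expanded=(2,4); open=[(1,4) g=6 f=9, (1,5) g=5 f=9, (2,3) g=6 f=7, (2,6) g=5 f=9, (3,4) g=4 f=7, (3,6) g=4 f=9, (4,4) g=3 f=7, (4,6) g=3 f=9, (5,6) g=2 f=9, (6,4) g=1 f=7, (6,6) g=1 f=9]; closed=[(2,4), (2,5), (3,5), (4,5), (5,5), (6,5)]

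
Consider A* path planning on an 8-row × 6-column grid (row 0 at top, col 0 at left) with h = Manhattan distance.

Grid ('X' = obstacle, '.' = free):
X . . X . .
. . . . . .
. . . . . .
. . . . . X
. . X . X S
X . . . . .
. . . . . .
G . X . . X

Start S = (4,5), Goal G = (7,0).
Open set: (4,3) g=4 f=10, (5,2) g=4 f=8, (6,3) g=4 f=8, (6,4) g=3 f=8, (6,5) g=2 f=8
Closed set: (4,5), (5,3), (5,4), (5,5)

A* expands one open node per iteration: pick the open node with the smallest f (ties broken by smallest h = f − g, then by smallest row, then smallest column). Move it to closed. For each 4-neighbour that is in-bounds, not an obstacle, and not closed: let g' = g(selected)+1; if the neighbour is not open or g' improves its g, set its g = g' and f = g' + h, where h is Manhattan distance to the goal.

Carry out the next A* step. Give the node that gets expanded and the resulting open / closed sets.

expanded=(5,2); open=[(4,3) g=4 f=10, (5,1) g=5 f=8, (6,2) g=5 f=8, (6,3) g=4 f=8, (6,4) g=3 f=8, (6,5) g=2 f=8]; closed=[(4,5), (5,2), (5,3), (5,4), (5,5)]

step 1: expand (5,2) (f=8, h=4) → closed; open now [(4,3) g=4 f=10, (5,1) g=5 f=8, (6,2) g=5 f=8, (6,3) g=4 f=8, (6,4) g=3 f=8, (6,5) g=2 f=8]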